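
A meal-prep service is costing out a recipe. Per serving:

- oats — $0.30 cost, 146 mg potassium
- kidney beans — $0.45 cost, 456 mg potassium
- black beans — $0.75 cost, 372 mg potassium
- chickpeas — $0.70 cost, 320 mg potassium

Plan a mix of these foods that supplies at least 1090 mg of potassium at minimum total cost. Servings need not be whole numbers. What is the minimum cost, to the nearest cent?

Cost per mg of potassium: kidney beans $0.0010, black beans $0.0020, oats $0.0021, chickpeas $0.0022.
With no serving limits, use only kidney beans: 1090 mg / 456 mg = 2.39 servings × $0.45 = $1.08.

$1.08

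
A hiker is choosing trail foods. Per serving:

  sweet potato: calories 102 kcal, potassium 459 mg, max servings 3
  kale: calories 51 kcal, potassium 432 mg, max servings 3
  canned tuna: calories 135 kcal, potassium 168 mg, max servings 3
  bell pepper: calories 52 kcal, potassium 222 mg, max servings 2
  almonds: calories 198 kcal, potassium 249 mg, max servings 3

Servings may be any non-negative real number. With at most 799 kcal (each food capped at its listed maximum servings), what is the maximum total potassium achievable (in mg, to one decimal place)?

3413.8 mg

Potassium per kcal: kale 8.471, sweet potato 4.5, bell pepper 4.269, almonds 1.258, canned tuna 1.244.
Take 3 servings of kale: uses 153 kcal, +1296.0 mg potassium (running total 1296.0 mg).
Take 3 servings of sweet potato: uses 306 kcal, +1377.0 mg potassium (running total 2673.0 mg).
Take 2 servings of bell pepper: uses 104 kcal, +444.0 mg potassium (running total 3117.0 mg).
Take 1.192 servings of almonds: uses 236 kcal, +296.8 mg potassium (running total 3413.8 mg).
Filling greedily by potassium-per-kcal is optimal for one linear limit, giving 3413.8 mg.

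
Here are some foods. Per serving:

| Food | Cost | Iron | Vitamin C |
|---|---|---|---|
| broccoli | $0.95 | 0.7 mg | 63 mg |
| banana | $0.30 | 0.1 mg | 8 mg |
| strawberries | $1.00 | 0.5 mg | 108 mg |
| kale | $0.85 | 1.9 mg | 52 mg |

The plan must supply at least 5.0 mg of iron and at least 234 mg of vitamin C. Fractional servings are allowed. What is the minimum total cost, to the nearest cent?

$3.04

Compare the cost at each extreme point of the feasible region.
broccoli only: max(5.0/0.7, 234/63) = 7.143 servings → $6.79.
banana only: max(5.0/0.1, 234/8) = 50 servings → $15.00.
strawberries only: max(5.0/0.5, 234/108) = 10 servings → $10.00.
kale only: max(5.0/1.9, 234/52) = 4.5 servings → $3.83.
broccoli + banana: intersection lies outside the first quadrant.
broccoli + strawberries: intersection lies outside the first quadrant.
broccoli + kale with both tight: 2.216 servings and 1.815 servings → $3.65.
banana + strawberries: the both-tight solution has a negative serving — not a feasible corner.
banana + kale with both tight: 18.46 servings and 1.66 servings → $6.95.
strawberries + kale with both tight: 1.03 servings and 2.36 servings → $3.04.
So the least-cost plan costs $3.04.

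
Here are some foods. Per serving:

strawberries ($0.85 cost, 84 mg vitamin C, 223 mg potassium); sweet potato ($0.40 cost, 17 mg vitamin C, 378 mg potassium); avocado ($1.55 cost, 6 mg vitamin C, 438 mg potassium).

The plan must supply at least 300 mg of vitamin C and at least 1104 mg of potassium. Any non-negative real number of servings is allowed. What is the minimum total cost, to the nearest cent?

$3.25

Compare the cost at each extreme point of the feasible region.
strawberries only: max(300/84, 1104/223) = 4.951 servings → $4.21.
sweet potato only: max(300/17, 1104/378) = 17.65 servings → $7.06.
avocado only: max(300/6, 1104/438) = 50 servings → $77.50.
strawberries + sweet potato with both tight: 3.384 servings and 0.924 servings → $3.25.
strawberries + avocado with both tight: 3.519 servings and 0.7287 servings → $4.12.
sweet potato + avocado: intersection lies outside the first quadrant.
So the least-cost plan costs $3.25.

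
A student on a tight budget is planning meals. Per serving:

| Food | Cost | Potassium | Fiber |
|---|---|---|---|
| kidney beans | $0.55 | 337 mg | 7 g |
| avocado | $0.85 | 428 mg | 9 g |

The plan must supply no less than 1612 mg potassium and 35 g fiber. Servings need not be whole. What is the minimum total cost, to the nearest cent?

$2.75

Check every corner: each single food scaled to meet both minima, and each pair solved so both constraints bind.
kidney beans only: max(1612/337, 35/7) = 5 servings → $2.75.
avocado only: max(1612/428, 35/9) = 3.889 servings → $3.31.
kidney beans + avocado with both targets exact would need a negative amount; discard.
So the least-cost plan costs $2.75.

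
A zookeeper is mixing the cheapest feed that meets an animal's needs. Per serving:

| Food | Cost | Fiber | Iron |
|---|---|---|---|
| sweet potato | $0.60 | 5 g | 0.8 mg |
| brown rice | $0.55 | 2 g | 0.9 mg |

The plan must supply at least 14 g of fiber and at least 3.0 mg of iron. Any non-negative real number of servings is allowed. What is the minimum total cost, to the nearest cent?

This is a tiny linear program; its minimum lies at a vertex of the feasible set. List the vertices and price them.
sweet potato only: max(14/5, 3.0/0.8) = 3.75 servings → $2.25.
brown rice only: max(14/2, 3.0/0.9) = 7 servings → $3.85.
sweet potato + brown rice with both tight: 2.276 servings and 1.31 servings → $2.09.
Cheapest feasible corner: $2.09.

$2.09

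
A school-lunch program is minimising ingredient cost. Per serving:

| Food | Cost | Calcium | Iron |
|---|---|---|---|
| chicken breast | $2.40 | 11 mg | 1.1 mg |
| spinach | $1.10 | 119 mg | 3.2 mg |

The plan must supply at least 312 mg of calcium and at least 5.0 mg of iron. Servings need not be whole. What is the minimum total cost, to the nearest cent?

The cheapest plan sits at a corner of the feasible region — with two constraints it uses at most two foods.
chicken breast only: max(312/11, 5.0/1.1) = 28.36 servings → $68.07.
spinach only: max(312/119, 5.0/3.2) = 2.622 servings → $2.88.
chicken breast + spinach with both targets exact would need a negative amount; discard.
So the least-cost plan costs $2.88.

$2.88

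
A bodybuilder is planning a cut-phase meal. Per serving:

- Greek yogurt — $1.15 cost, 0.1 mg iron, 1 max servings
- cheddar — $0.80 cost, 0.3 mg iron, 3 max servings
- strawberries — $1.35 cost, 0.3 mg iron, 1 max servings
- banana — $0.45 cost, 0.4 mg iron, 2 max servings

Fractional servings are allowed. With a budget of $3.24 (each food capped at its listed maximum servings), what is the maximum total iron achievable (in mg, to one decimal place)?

Iron per dollar: banana 0.8889, cheddar 0.375, strawberries 0.2222, Greek yogurt 0.08696.
Take 2 servings of banana: spends $0.90, +0.8 mg iron (running total 0.8 mg).
Take 2.925 servings of cheddar: spends $2.34, +0.9 mg iron (running total 1.7 mg).
Filling greedily by iron-per-dollar is optimal for one linear limit, giving 1.7 mg.

1.7 mg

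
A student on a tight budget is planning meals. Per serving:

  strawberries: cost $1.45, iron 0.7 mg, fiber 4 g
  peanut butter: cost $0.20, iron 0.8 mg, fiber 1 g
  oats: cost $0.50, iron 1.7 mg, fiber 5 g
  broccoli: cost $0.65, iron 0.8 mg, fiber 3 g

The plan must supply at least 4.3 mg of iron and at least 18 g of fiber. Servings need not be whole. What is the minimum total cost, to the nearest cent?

The cheapest plan sits at a corner of the feasible region — with two constraints it uses at most two foods.
strawberries only: max(4.3/0.7, 18/4) = 6.143 servings → $8.91.
peanut butter only: max(4.3/0.8, 18/1) = 18 servings → $3.60.
oats only: max(4.3/1.7, 18/5) = 3.6 servings → $1.80.
broccoli only: max(4.3/0.8, 18/3) = 6 servings → $3.90.
strawberries + peanut butter with both tight: 4.04 servings and 1.84 servings → $6.23.
strawberries + oats with both tight: 2.758 servings and 1.394 servings → $4.70.
strawberries + broccoli with both tight: 1.364 servings and 4.182 servings → $4.70.
peanut butter + oats: intersection lies outside the first quadrant.
peanut butter + broccoli: the both-tight solution has a negative serving — not a feasible corner.
oats + broccoli with both targets exact would need a negative amount; discard.
The minimum over all feasible corners is $1.80.

$1.80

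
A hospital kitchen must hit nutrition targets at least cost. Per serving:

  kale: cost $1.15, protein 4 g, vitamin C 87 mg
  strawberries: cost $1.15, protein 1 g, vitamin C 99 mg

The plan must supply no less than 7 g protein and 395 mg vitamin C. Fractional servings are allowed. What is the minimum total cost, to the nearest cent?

$4.72

Check every corner: each single food scaled to meet both minima, and each pair solved so both constraints bind.
kale only: max(7/4, 395/87) = 4.54 servings → $5.22.
strawberries only: max(7/1, 395/99) = 7 servings → $8.05.
kale + strawberries with both tight: 0.9644 servings and 3.142 servings → $4.72.
Cheapest feasible corner: $4.72.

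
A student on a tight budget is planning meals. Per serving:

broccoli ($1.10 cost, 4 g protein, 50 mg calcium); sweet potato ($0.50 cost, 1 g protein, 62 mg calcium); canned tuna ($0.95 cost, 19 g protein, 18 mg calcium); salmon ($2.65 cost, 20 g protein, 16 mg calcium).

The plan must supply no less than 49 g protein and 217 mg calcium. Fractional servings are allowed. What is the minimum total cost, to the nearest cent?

$3.71

broccoli only: max(49/4, 217/50) = 12.25 servings → $13.47.
sweet potato only: max(49/1, 217/62) = 49 servings → $24.50.
canned tuna only: max(49/19, 217/18) = 12.06 servings → $11.45.
salmon only: max(49/20, 217/16) = 13.56 servings → $35.94.
broccoli + sweet potato with both targets exact would need a negative amount; discard.
broccoli + canned tuna with both tight: 3.691 servings and 1.802 servings → $5.77.
broccoli + salmon with both tight: 3.799 servings and 1.69 servings → $8.66.
sweet potato + canned tuna with both tight: 2.794 servings and 2.432 servings → $3.71.
sweet potato + salmon with both tight: 2.905 servings and 2.305 servings → $7.56.
canned tuna + salmon: the both-tight solution has a negative serving — not a feasible corner.
Cheapest feasible corner: $3.71.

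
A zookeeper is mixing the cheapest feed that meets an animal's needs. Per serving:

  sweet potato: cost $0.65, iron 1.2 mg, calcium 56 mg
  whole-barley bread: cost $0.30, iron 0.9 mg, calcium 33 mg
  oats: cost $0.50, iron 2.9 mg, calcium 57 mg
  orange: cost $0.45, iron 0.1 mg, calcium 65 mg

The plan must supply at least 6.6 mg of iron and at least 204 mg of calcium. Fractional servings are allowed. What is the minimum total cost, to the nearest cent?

The cheapest plan sits at a corner of the feasible region — with two constraints it uses at most two foods.
sweet potato only: max(6.6/1.2, 204/56) = 5.5 servings → $3.58.
whole-barley bread only: max(6.6/0.9, 204/33) = 7.333 servings → $2.20.
oats only: max(6.6/2.9, 204/57) = 3.579 servings → $1.79.
orange only: max(6.6/0.1, 204/65) = 66 servings → $29.70.
sweet potato + whole-barley bread with both targets exact would need a negative amount; discard.
sweet potato + oats with both tight: 2.291 servings and 1.328 servings → $2.15.
sweet potato + orange: the both-tight solution has a negative serving — not a feasible corner.
whole-barley bread + oats with both tight: 4.851 servings and 0.7703 servings → $1.84.
whole-barley bread + orange with both targets exact would need a negative amount; discard.
oats + orange with both tight: 2.235 servings and 1.178 servings → $1.65.
The minimum over all feasible corners is $1.65.

$1.65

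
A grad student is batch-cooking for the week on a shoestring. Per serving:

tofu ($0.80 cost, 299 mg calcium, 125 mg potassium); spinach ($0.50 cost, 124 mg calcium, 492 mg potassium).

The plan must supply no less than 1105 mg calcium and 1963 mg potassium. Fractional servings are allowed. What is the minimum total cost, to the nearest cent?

tofu only: max(1105/299, 1963/125) = 15.7 servings → $12.56.
spinach only: max(1105/124, 1963/492) = 8.911 servings → $4.46.
tofu + spinach with both tight: 2.281 servings and 3.41 servings → $3.53.
Cheapest feasible corner: $3.53.

$3.53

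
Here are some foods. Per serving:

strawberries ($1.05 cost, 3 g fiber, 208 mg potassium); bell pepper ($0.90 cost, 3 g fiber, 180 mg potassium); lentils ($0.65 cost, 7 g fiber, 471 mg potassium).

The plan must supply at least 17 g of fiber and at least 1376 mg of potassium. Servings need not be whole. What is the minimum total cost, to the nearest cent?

$1.90

An LP optimum is at a vertex; with two nutrient constraints at most two foods are used. Check each candidate.
strawberries only: max(17/3, 1376/208) = 6.615 servings → $6.95.
bell pepper only: max(17/3, 1376/180) = 7.644 servings → $6.88.
lentils only: max(17/7, 1376/471) = 2.921 servings → $1.90.
strawberries + bell pepper: intersection lies outside the first quadrant.
strawberries + lentils: the both-tight solution has a negative serving — not a feasible corner.
bell pepper + lentils with both targets exact would need a negative amount; discard.
The minimum over all feasible corners is $1.90.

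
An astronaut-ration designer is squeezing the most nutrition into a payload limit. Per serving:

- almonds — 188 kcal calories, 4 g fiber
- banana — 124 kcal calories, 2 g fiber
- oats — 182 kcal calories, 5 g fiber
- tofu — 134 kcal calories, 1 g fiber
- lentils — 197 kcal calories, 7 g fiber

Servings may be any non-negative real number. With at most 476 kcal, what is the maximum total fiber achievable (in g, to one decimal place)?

Fiber per kcal: lentils 0.03553, oats 0.02747, almonds 0.02128, banana 0.01613, tofu 0.007463.
With no serving limits, spend the whole calories allowance on lentils: 476 kcal / 197 kcal × 7 g = 16.9 g.

16.9 g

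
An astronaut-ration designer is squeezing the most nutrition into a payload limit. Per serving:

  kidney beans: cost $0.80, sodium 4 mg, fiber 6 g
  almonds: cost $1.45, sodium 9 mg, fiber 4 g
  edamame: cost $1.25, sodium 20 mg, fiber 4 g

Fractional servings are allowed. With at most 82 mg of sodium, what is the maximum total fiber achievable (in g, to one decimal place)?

Fiber per mg sodium: kidney beans 1.5, almonds 0.4444, edamame 0.2.
With no serving limits, spend the whole sodium allowance on kidney beans: 82 mg / 4 mg × 6 g = 123.0 g.

123.0 g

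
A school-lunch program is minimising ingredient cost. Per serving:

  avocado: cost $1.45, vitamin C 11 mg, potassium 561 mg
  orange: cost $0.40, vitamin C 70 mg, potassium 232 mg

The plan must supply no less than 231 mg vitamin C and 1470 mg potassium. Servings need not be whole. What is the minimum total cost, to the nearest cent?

The cheapest plan sits at a corner of the feasible region — with two constraints it uses at most two foods.
avocado only: max(231/11, 1470/561) = 21 servings → $30.45.
orange only: max(231/70, 1470/232) = 6.336 servings → $2.53.
avocado + orange with both tight: 1.343 servings and 3.089 servings → $3.18.
So the least-cost plan costs $2.53.

$2.53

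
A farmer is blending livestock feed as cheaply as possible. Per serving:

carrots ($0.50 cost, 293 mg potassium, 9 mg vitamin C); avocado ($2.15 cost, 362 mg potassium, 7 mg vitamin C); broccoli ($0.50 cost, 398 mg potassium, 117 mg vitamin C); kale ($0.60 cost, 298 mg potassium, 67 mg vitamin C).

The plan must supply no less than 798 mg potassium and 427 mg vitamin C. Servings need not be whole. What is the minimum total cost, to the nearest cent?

$1.82

For a min-cost LP with two ≥-constraints, a basic feasible solution has at most two positive variables.
carrots only: max(798/293, 427/9) = 47.44 servings → $23.72.
avocado only: max(798/362, 427/7) = 61 servings → $131.15.
broccoli only: max(798/398, 427/117) = 3.65 servings → $1.82.
kale only: max(798/298, 427/67) = 6.373 servings → $3.82.
carrots + avocado: intersection lies outside the first quadrant.
carrots + broccoli: intersection lies outside the first quadrant.
carrots + kale: the both-tight solution has a negative serving — not a feasible corner.
avocado + broccoli: the both-tight solution has a negative serving — not a feasible corner.
avocado + kale: intersection lies outside the first quadrant.
broccoli + kale with both targets exact would need a negative amount; discard.
So the least-cost plan costs $1.82.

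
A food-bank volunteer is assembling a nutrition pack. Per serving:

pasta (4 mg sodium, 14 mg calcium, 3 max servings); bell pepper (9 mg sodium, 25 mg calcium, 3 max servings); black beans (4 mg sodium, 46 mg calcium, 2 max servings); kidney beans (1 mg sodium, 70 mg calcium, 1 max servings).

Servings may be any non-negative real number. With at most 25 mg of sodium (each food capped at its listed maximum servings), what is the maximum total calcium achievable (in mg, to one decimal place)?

Calcium per mg sodium: kidney beans 70, black beans 11.5, pasta 3.5, bell pepper 2.778.
Take 1 serving of kidney beans: uses 1 mg sodium, +70.0 mg calcium (running total 70.0 mg).
Take 2 servings of black beans: uses 8 mg sodium, +92.0 mg calcium (running total 162.0 mg).
Take 3 servings of pasta: uses 12 mg sodium, +42.0 mg calcium (running total 204.0 mg).
Take 0.4444 servings of bell pepper: uses 4 mg sodium, +11.1 mg calcium (running total 215.1 mg).
Greedy by best ratio exhausts the sodium allowance optimally: 215.1 mg.

215.1 mg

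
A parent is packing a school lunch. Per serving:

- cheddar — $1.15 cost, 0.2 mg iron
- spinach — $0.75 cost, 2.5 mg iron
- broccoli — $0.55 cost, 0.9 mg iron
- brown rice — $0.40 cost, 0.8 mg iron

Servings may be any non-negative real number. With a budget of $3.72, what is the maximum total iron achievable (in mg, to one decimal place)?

Iron per dollar: spinach 3.333, brown rice 2, broccoli 1.636, cheddar 0.1739.
With no serving limits, spend the whole cost allowance on spinach: $3.72 / $0.75 × 2.5 mg = 12.4 mg.

12.4 mg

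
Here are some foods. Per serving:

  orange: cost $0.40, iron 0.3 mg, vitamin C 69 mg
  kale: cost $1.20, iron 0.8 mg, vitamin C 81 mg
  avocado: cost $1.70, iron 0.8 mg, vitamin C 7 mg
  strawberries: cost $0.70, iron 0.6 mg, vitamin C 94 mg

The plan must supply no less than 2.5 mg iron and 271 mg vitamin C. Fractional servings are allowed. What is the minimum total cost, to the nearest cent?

This is a tiny linear program; its minimum lies at a vertex of the feasible set. List the vertices and price them.
orange only: max(2.5/0.3, 271/69) = 8.333 servings → $3.33.
kale only: max(2.5/0.8, 271/81) = 3.346 servings → $4.01.
avocado only: max(2.5/0.8, 271/7) = 38.71 servings → $65.81.
strawberries only: max(2.5/0.6, 271/94) = 4.167 servings → $2.92.
orange + kale with both tight: 0.4628 servings and 2.951 servings → $3.73.
orange + avocado with both tight: 3.753 servings and 1.718 servings → $4.42.
orange + strawberries with both targets exact would need a negative amount; discard.
kale + avocado with both targets exact would need a negative amount; discard.
kale + strawberries with both tight: 2.722 servings and 0.5376 servings → $3.64.
avocado + strawberries with both tight: 1.02 servings and 2.807 servings → $3.70.
So the least-cost plan costs $2.92.

$2.92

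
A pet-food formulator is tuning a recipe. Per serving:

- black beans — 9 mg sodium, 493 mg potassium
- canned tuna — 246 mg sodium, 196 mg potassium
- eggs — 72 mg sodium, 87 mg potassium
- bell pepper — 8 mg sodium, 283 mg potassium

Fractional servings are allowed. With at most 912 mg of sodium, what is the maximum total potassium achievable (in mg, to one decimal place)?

Potassium per mg sodium: black beans 54.78, bell pepper 35.38, eggs 1.208, canned tuna 0.7967.
With no serving limits, spend the whole sodium allowance on black beans: 912 mg / 9 mg × 493 mg = 49957.3 mg.

49957.3 mg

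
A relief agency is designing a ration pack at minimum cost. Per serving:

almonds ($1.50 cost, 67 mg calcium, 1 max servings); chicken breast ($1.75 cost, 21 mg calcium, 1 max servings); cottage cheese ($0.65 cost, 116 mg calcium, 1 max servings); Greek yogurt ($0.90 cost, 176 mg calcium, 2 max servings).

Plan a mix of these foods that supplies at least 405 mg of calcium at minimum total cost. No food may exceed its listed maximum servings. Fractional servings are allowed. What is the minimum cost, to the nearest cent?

$2.10

Cost per mg of calcium: Greek yogurt $0.0051, cottage cheese $0.0056, almonds $0.0224, chicken breast $0.0833.
Take 2 servings of Greek yogurt: +352.0 mg calcium for $1.80 (total $1.80, still need 53.0 mg).
Take 0.4569 servings of cottage cheese: +53.0 mg calcium for $0.30 (total $2.10, still need 0.0 mg).
Filling from the cheapest source first is optimal under one linear minimum: $2.10.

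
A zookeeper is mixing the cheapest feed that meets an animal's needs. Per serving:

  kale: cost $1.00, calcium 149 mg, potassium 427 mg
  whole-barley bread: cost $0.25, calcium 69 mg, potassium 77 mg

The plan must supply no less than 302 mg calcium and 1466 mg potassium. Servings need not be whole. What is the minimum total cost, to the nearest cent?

$3.43

kale only: max(302/149, 1466/427) = 3.433 servings → $3.43.
whole-barley bread only: max(302/69, 1466/77) = 19.04 servings → $4.76.
kale + whole-barley bread: the both-tight solution has a negative serving — not a feasible corner.
So the least-cost plan costs $3.43.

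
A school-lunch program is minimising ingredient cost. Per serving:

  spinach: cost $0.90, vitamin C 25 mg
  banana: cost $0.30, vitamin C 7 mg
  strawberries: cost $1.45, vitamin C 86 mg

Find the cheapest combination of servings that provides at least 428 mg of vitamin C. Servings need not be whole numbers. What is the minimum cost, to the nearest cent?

$7.22

Cost per mg of vitamin C: strawberries $0.0169, spinach $0.0360, banana $0.0429.
With no serving limits, use only strawberries: 428 mg / 86 mg = 4.977 servings × $1.45 = $7.22.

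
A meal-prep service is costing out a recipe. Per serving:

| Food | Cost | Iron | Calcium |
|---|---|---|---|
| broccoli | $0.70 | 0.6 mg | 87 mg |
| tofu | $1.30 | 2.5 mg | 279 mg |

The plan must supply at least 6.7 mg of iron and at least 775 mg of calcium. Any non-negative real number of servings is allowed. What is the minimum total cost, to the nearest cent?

$3.61

Two binding constraints pin down two serving amounts, so the optimal mix uses at most two foods. The candidates are each food alone (scaled to the tighter of iron/calcium) and each pair with both constraints tight.
broccoli only: max(6.7/0.6, 775/87) = 11.17 servings → $7.82.
tofu only: max(6.7/2.5, 775/279) = 2.778 servings → $3.61.
broccoli + tofu with both tight: 1.361 servings and 2.353 servings → $4.01.
The minimum over all feasible corners is $3.61.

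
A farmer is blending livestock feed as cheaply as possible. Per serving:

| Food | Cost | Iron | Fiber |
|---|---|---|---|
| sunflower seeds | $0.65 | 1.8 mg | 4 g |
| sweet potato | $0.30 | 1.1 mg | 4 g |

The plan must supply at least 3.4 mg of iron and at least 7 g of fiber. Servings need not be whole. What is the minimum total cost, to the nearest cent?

At the optimum either one food covers both requirements or two foods hit both targets exactly; no other combination can be cheaper.
sunflower seeds only: max(3.4/1.8, 7/4) = 1.889 servings → $1.23.
sweet potato only: max(3.4/1.1, 7/4) = 3.091 servings → $0.93.
sunflower seeds + sweet potato: intersection lies outside the first quadrant.
Cheapest feasible corner: $0.93.

$0.93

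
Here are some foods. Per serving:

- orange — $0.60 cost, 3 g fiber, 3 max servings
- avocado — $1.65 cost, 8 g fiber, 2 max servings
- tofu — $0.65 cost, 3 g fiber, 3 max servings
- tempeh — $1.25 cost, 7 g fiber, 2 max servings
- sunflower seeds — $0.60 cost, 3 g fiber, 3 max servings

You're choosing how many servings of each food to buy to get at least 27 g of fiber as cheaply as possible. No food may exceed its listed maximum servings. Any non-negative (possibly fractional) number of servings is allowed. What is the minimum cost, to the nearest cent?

$5.10

Cost per g of fiber: tempeh $0.1786, orange $0.2000, sunflower seeds $0.2000, avocado $0.2062, tofu $0.2167.
Take 2 servings of tempeh: +14.0 g fiber for $2.50 (total $2.50, still need 13.0 g).
Take 3 servings of orange: +9.0 g fiber for $1.80 (total $4.30, still need 4.0 g).
Take 1.333 servings of sunflower seeds: +4.0 g fiber for $0.80 (total $5.10, still need 0.0 g).
Filling from the cheapest source first is optimal under one linear minimum: $5.10.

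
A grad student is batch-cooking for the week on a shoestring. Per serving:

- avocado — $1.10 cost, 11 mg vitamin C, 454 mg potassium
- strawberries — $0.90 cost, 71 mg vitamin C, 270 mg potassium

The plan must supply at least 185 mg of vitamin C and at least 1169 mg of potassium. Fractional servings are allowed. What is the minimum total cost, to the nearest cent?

$3.43

This is a tiny linear program; its minimum lies at a vertex of the feasible set. List the vertices and price them.
avocado only: max(185/11, 1169/454) = 16.82 servings → $18.50.
strawberries only: max(185/71, 1169/270) = 4.33 servings → $3.90.
avocado + strawberries with both tight: 1.129 servings and 2.431 servings → $3.43.
So the least-cost plan costs $3.43.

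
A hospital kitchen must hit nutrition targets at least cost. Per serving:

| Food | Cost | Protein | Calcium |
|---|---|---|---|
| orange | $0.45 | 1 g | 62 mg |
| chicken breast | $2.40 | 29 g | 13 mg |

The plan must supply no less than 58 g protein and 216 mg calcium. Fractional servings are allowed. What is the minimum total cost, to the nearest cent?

$5.93

orange only: max(58/1, 216/62) = 58 servings → $26.10.
chicken breast only: max(58/29, 216/13) = 16.62 servings → $39.88.
orange + chicken breast with both tight: 3.087 servings and 1.894 servings → $5.93.
So the least-cost plan costs $5.93.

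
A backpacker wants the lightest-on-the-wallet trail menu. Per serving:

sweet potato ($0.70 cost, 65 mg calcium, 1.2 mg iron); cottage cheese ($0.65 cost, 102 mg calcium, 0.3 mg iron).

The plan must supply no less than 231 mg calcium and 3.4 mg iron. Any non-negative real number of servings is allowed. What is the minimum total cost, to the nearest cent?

$2.24

A basic optimal solution has at most two foods positive. Try each food alone and each pair with both targets met exactly.
sweet potato only: max(231/65, 3.4/1.2) = 3.554 servings → $2.49.
cottage cheese only: max(231/102, 3.4/0.3) = 11.33 servings → $7.37.
sweet potato + cottage cheese with both tight: 2.697 servings and 0.5462 servings → $2.24.
Cheapest feasible corner: $2.24.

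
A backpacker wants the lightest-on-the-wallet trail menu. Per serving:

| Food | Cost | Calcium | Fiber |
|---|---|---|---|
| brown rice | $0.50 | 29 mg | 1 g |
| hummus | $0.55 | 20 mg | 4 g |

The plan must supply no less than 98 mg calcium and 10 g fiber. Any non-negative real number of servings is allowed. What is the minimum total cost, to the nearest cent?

$2.10

Check every corner: each single food scaled to meet both minima, and each pair solved so both constraints bind.
brown rice only: max(98/29, 10/1) = 10 servings → $5.00.
hummus only: max(98/20, 10/4) = 4.9 servings → $2.69.
brown rice + hummus with both tight: 2 servings and 2 servings → $2.10.
The minimum over all feasible corners is $2.10.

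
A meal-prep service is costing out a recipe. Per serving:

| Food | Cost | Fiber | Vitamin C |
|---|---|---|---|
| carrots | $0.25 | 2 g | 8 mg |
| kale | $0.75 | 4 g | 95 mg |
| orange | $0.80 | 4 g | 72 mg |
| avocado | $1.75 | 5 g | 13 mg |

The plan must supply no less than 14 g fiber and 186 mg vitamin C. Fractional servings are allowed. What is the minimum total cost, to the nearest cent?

carrots only: max(14/2, 186/8) = 23.25 servings → $5.81.
kale only: max(14/4, 186/95) = 3.5 servings → $2.62.
orange only: max(14/4, 186/72) = 3.5 servings → $2.80.
avocado only: max(14/5, 186/13) = 14.31 servings → $25.04.
carrots + kale with both tight: 3.709 servings and 1.646 servings → $2.16.
carrots + orange with both tight: 2.357 servings and 2.321 servings → $2.45.
carrots + avocado: intersection lies outside the first quadrant.
kale + orange: the both-tight solution has a negative serving — not a feasible corner.
kale + avocado with both tight: 1.768 servings and 1.385 servings → $3.75.
orange + avocado with both tight: 2.429 servings and 0.8571 servings → $3.44.
So the least-cost plan costs $2.16.

$2.16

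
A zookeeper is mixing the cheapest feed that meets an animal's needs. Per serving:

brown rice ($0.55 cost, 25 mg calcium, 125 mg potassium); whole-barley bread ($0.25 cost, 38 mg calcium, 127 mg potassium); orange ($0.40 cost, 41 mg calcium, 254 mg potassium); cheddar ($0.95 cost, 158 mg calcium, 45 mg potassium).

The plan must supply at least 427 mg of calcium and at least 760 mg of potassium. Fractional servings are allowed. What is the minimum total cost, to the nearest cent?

Check every corner: each single food scaled to meet both minima, and each pair solved so both constraints bind.
brown rice only: max(427/25, 760/125) = 17.08 servings → $9.39.
whole-barley bread only: max(427/38, 760/127) = 11.24 servings → $2.81.
orange only: max(427/41, 760/254) = 10.41 servings → $4.17.
cheddar only: max(427/158, 760/45) = 16.89 servings → $16.04.
brown rice + whole-barley bread: intersection lies outside the first quadrant.
brown rice + orange: intersection lies outside the first quadrant.
brown rice + cheddar with both tight: 5.416 servings and 1.846 servings → $4.73.
whole-barley bread + orange: the both-tight solution has a negative serving — not a feasible corner.
whole-barley bread + cheddar with both tight: 5.495 servings and 1.381 servings → $2.69.
orange + cheddar with both tight: 2.634 servings and 2.019 servings → $2.97.
Cheapest feasible corner: $2.69.

$2.69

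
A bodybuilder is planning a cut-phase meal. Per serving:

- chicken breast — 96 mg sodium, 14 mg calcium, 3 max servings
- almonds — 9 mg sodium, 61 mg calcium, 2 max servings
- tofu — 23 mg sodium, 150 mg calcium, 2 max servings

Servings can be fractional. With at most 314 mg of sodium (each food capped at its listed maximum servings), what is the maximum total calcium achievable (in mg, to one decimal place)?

Calcium per mg sodium: almonds 6.778, tofu 6.522, chicken breast 0.1458.
Take 2 servings of almonds: uses 18 mg sodium, +122.0 mg calcium (running total 122.0 mg).
Take 2 servings of tofu: uses 46 mg sodium, +300.0 mg calcium (running total 422.0 mg).
Take 2.604 servings of chicken breast: uses 250 mg sodium, +36.5 mg calcium (running total 458.5 mg).
Filling greedily by calcium-per-mg sodium is optimal for one linear limit, giving 458.5 mg.

458.5 mg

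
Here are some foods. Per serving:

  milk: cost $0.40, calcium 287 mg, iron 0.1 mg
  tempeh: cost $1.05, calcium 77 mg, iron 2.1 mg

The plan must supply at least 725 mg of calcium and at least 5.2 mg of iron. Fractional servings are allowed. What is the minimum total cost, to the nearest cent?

$3.26

An LP optimum is at a vertex; with two nutrient constraints at most two foods are used. Check each candidate.
milk only: max(725/287, 5.2/0.1) = 52 servings → $20.80.
tempeh only: max(725/77, 5.2/2.1) = 9.416 servings → $9.89.
milk + tempeh with both tight: 1.886 servings and 2.386 servings → $3.26.
So the least-cost plan costs $3.26.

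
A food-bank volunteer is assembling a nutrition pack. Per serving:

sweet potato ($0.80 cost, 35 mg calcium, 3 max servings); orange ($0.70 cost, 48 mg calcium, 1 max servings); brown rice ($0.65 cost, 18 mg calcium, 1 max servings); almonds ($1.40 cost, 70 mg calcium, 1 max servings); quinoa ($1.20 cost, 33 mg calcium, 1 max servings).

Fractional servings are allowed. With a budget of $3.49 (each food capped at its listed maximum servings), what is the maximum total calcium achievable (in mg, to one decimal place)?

Calcium per dollar: orange 68.57, almonds 50, sweet potato 43.75, brown rice 27.69, quinoa 27.5.
Take 1 serving of orange: spends $0.70, +48.0 mg calcium (running total 48.0 mg).
Take 1 serving of almonds: spends $1.40, +70.0 mg calcium (running total 118.0 mg).
Take 1.738 servings of sweet potato: spends $1.39, +60.8 mg calcium (running total 178.8 mg).
Filling greedily by calcium-per-dollar is optimal for one linear limit, giving 178.8 mg.

178.8 mg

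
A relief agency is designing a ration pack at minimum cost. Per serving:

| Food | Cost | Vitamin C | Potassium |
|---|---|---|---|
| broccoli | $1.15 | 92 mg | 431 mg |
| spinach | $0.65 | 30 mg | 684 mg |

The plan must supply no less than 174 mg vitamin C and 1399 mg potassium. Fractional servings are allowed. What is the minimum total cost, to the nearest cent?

$2.47

This is a tiny linear program; its minimum lies at a vertex of the feasible set. List the vertices and price them.
broccoli only: max(174/92, 1399/431) = 3.246 servings → $3.73.
spinach only: max(174/30, 1399/684) = 5.8 servings → $3.77.
broccoli + spinach with both tight: 1.541 servings and 1.074 servings → $2.47.
So the least-cost plan costs $2.47.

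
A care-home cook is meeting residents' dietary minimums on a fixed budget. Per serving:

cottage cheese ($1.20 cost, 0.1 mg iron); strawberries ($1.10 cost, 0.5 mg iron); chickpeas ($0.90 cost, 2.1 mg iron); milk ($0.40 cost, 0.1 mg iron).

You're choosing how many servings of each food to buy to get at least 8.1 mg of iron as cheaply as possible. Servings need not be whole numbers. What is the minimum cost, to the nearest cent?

$3.47

Cost per mg of iron: chickpeas $0.4286, strawberries $2.2000, milk $4.0000, cottage cheese $12.0000.
With no serving limits, use only chickpeas: 8.1 mg / 2.1 mg = 3.857 servings × $0.90 = $3.47.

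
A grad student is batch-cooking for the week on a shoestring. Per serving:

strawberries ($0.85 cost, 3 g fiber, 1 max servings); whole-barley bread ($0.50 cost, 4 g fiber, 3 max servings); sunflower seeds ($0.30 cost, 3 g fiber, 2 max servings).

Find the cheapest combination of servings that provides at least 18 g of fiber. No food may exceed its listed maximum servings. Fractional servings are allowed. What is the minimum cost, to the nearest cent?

$2.10

Cost per g of fiber: sunflower seeds $0.1000, whole-barley bread $0.1250, strawberries $0.2833.
Take 2 servings of sunflower seeds: +6.0 g fiber for $0.60 (total $0.60, still need 12.0 g).
Take 3 servings of whole-barley bread: +12.0 g fiber for $1.50 (total $2.10, still need 0.0 g).
Filling from the cheapest source first is optimal under one linear minimum: $2.10.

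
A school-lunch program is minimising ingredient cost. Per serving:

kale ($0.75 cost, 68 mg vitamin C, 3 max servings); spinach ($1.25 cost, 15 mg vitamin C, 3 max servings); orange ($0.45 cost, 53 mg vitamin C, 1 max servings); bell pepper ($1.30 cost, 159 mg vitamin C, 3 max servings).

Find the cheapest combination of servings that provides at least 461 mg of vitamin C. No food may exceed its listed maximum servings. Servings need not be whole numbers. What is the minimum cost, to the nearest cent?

$3.77

Cost per mg of vitamin C: bell pepper $0.0082, orange $0.0085, kale $0.0110, spinach $0.0833.
Take 2.899 servings of bell pepper: +461.0 mg vitamin C for $3.77 (total $3.77, still need 0.0 mg).
Greedy by cheapest-per-mg is optimal for a single linear constraint, so the minimum cost is $3.77.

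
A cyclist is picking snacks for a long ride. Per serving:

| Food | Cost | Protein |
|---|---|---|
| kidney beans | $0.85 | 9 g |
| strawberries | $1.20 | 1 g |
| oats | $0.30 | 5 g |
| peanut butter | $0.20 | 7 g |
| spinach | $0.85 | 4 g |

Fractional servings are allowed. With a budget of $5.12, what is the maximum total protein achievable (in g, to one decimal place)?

Protein per dollar: peanut butter 35, oats 16.67, kidney beans 10.59, spinach 4.706, strawberries 0.8333.
With no serving limits, spend the whole cost allowance on peanut butter: $5.12 / $0.20 × 7 g = 179.2 g.

179.2 g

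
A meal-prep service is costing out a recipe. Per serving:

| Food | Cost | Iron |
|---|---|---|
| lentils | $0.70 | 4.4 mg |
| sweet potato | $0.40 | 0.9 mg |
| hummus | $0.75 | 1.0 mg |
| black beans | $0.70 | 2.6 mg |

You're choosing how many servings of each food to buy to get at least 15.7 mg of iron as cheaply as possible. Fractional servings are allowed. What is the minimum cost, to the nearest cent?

Cost per mg of iron: lentils $0.1591, black beans $0.2692, sweet potato $0.4444, hummus $0.7500.
With no serving limits, use only lentils: 15.7 mg / 4.4 mg = 3.568 servings × $0.70 = $2.50.

$2.50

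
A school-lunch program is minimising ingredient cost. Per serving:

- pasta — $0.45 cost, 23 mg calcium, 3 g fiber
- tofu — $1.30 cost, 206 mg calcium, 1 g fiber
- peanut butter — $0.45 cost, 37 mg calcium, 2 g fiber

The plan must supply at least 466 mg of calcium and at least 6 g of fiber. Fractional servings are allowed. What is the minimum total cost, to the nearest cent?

pasta only: max(466/23, 6/3) = 20.26 servings → $9.12.
tofu only: max(466/206, 6/1) = 6 servings → $7.80.
peanut butter only: max(466/37, 6/2) = 12.59 servings → $5.67.
pasta + tofu with both tight: 1.294 servings and 2.118 servings → $3.34.
pasta + peanut butter: intersection lies outside the first quadrant.
tofu + peanut butter with both tight: 1.893 servings and 2.053 servings → $3.39.
So the least-cost plan costs $3.34.

$3.34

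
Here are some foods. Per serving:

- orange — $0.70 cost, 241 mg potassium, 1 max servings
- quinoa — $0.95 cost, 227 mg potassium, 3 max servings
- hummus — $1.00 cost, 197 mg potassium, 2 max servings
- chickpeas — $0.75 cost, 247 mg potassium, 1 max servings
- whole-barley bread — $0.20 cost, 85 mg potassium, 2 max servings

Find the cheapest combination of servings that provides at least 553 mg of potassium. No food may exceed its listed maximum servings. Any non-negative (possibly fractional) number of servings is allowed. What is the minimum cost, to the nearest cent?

$1.53

Cost per mg of potassium: whole-barley bread $0.0024, orange $0.0029, chickpeas $0.0030, quinoa $0.0042, hummus $0.0051.
Take 2 servings of whole-barley bread: +170.0 mg potassium for $0.40 (total $0.40, still need 383.0 mg).
Take 1 serving of orange: +241.0 mg potassium for $0.70 (total $1.10, still need 142.0 mg).
Take 0.5749 servings of chickpeas: +142.0 mg potassium for $0.43 (total $1.53, still need 0.0 mg).
Filling from the cheapest source first is optimal under one linear minimum: $1.53.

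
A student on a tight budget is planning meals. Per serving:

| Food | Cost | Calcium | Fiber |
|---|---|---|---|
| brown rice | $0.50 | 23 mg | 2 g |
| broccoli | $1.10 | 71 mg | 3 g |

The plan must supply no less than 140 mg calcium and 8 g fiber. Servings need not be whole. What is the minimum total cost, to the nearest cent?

$2.46

brown rice only: max(140/23, 8/2) = 6.087 servings → $3.04.
broccoli only: max(140/71, 8/3) = 2.667 servings → $2.93.
brown rice + broccoli with both tight: 2.027 servings and 1.315 servings → $2.46.
Cheapest feasible corner: $2.46.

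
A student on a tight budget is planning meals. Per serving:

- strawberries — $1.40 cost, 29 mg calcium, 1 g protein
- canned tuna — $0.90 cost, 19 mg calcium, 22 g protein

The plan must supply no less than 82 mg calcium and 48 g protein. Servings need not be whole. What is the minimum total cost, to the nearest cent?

$3.88

Check every corner: each single food scaled to meet both minima, and each pair solved so both constraints bind.
strawberries only: max(82/29, 48/1) = 48 servings → $67.20.
canned tuna only: max(82/19, 48/22) = 4.316 servings → $3.88.
strawberries + canned tuna with both tight: 1.441 servings and 2.116 servings → $3.92.
So the least-cost plan costs $3.88.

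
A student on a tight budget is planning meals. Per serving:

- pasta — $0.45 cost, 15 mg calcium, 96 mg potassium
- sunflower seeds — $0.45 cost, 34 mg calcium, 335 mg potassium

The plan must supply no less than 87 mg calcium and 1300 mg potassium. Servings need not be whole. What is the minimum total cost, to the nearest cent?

$1.75

For a min-cost LP with two ≥-constraints, a basic feasible solution has at most two positive variables.
pasta only: max(87/15, 1300/96) = 13.54 servings → $6.09.
sunflower seeds only: max(87/34, 1300/335) = 3.881 servings → $1.75.
pasta + sunflower seeds: the both-tight solution has a negative serving — not a feasible corner.
So the least-cost plan costs $1.75.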